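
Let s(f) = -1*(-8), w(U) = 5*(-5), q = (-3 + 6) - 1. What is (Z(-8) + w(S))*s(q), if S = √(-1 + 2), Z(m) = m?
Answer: -264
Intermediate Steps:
q = 2 (q = 3 - 1 = 2)
S = 1 (S = √1 = 1)
w(U) = -25
s(f) = 8
(Z(-8) + w(S))*s(q) = (-8 - 25)*8 = -33*8 = -264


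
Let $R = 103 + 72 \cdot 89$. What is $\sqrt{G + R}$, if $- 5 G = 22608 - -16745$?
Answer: $\frac{i \sqrt{33990}}{5} \approx 36.873 i$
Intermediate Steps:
$R = 6511$ ($R = 103 + 6408 = 6511$)
$G = - \frac{39353}{5}$ ($G = - \frac{22608 - -16745}{5} = - \frac{22608 + 16745}{5} = \left(- \frac{1}{5}\right) 39353 = - \frac{39353}{5} \approx -7870.6$)
$\sqrt{G + R} = \sqrt{- \frac{39353}{5} + 6511} = \sqrt{- \frac{6798}{5}} = \frac{i \sqrt{33990}}{5}$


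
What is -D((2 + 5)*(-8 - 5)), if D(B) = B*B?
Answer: -8281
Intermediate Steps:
D(B) = B²
-D((2 + 5)*(-8 - 5)) = -((2 + 5)*(-8 - 5))² = -(7*(-13))² = -1*(-91)² = -1*8281 = -8281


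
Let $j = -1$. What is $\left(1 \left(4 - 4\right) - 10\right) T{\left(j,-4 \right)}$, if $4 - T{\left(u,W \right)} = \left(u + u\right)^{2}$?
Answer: $0$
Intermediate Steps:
$T{\left(u,W \right)} = 4 - 4 u^{2}$ ($T{\left(u,W \right)} = 4 - \left(u + u\right)^{2} = 4 - \left(2 u\right)^{2} = 4 - 4 u^{2}$)
$\left(1 \left(4 - 4\right) - 10\right) T{\left(j,-4 \right)} = \left(1 \left(4 - 4\right) - 10\right) \left(4 - 4 \left(-1\right)^{2}\right) = \left(1 \cdot 0 - 10\right) \left(4 - 4\right) = \left(0 - 10\right) \left(4 - 4\right) = \left(-10\right) 0 = 0$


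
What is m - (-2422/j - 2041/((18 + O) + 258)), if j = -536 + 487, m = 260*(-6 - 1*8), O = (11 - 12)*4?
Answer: -7010385/1904 ≈ -3681.9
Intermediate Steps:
O = -4 (O = -1*4 = -4)
m = -3640 (m = 260*(-6 - 8) = 260*(-14) = -3640)
j = -49
m - (-2422/j - 2041/((18 + O) + 258)) = -3640 - (-2422/(-49) - 2041/((18 - 4) + 258)) = -3640 - (-2422*(-1/49) - 2041/(14 + 258)) = -3640 - (346/7 - 2041/272) = -3640 - 1*79825/1904 = -3640 - 79825/1904 = -7010385/1904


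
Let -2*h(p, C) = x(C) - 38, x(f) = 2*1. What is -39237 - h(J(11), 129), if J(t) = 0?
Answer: -39255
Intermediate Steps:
x(f) = 2
h(p, C) = 18 (h(p, C) = -(2 - 38)/2 = -½*(-36) = 18)
-39237 - h(J(11), 129) = -39237 - 1*18 = -39237 - 18 = -39255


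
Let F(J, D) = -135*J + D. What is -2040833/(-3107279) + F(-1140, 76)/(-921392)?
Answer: 175245101029/357877751546 ≈ 0.48968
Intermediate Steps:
F(J, D) = D - 135*J
-2040833/(-3107279) + F(-1140, 76)/(-921392) = -2040833/(-3107279) + (76 - 135*(-1140))/(-921392) = -2040833*(-1/3107279) + (76 + 153900)*(-1/921392) = 2040833/3107279 + 153976*(-1/921392) = 2040833/3107279 - 19247/115174 = 175245101029/357877751546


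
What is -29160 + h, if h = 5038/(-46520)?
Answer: -678264119/23260 ≈ -29160.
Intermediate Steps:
h = -2519/23260 (h = 5038*(-1/46520) = -2519/23260 ≈ -0.10830)
-29160 + h = -29160 - 2519/23260 = -678264119/23260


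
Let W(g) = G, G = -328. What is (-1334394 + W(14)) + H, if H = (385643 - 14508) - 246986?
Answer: -1210573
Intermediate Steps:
W(g) = -328
H = 124149 (H = 371135 - 246986 = 124149)
(-1334394 + W(14)) + H = (-1334394 - 328) + 124149 = -1334722 + 124149 = -1210573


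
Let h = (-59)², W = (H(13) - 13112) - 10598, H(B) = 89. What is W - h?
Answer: -27102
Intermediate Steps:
W = -23621 (W = (89 - 13112) - 10598 = -13023 - 10598 = -23621)
h = 3481
W - h = -23621 - 1*3481 = -23621 - 3481 = -27102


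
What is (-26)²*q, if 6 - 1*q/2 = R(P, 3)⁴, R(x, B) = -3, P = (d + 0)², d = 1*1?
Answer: -101400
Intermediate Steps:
d = 1
P = 1 (P = (1 + 0)² = 1² = 1)
q = -150 (q = 12 - 2*(-3)⁴ = 12 - 2*81 = 12 - 162 = -150)
(-26)²*q = (-26)²*(-150) = 676*(-150) = -101400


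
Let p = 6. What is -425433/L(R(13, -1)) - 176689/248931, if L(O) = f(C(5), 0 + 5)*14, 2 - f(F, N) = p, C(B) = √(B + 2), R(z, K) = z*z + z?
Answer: 105893567539/13940136 ≈ 7596.3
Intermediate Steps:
R(z, K) = z + z² (R(z, K) = z² + z = z + z²)
C(B) = √(2 + B)
f(F, N) = -4 (f(F, N) = 2 - 1*6 = 2 - 6 = -4)
L(O) = -56 (L(O) = -4*14 = -56)
-425433/L(R(13, -1)) - 176689/248931 = -425433/(-56) - 176689/248931 = -425433*(-1/56) - 176689*1/248931 = 425433/56 - 176689/248931 = 105893567539/13940136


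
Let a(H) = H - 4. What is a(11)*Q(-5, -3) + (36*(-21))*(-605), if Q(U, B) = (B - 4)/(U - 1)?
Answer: 2744329/6 ≈ 4.5739e+5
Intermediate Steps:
Q(U, B) = (-4 + B)/(-1 + U)
a(H) = -4 + H
a(11)*Q(-5, -3) + (36*(-21))*(-605) = (-4 + 11)*((-4 - 3)/(-1 - 5)) + (36*(-21))*(-605) = 7*(-7/(-6)) - 756*(-605) = 7*(-1/6*(-7)) + 457380 = 7*(7/6) + 457380 = 49/6 + 457380 = 2744329/6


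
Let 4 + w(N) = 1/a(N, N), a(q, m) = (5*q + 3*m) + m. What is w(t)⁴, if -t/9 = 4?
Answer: 2829827119681/11019960576 ≈ 256.79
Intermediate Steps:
t = -36 (t = -9*4 = -36)
a(q, m) = 4*m + 5*q (a(q, m) = (3*m + 5*q) + m = 4*m + 5*q)
w(N) = -4 + 1/(9*N) (w(N) = -4 + 1/(4*N + 5*N) = -4 + 1/(9*N))
w(t)⁴ = (-4 + (⅑)/(-36))⁴ = (-4 + (⅑)*(-1/36))⁴ = (-4 - 1/324)⁴ = (-1297/324)⁴ = 2829827119681/11019960576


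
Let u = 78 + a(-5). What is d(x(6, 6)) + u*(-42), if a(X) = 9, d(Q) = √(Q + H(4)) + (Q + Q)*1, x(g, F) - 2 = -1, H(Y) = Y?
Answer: -3652 + √5 ≈ -3649.8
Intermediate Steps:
x(g, F) = 1 (x(g, F) = 2 - 1 = 1)
d(Q) = √(4 + Q) + 2*Q (d(Q) = √(Q + 4) + (Q + Q)*1 = √(4 + Q) + (2*Q)*1 = √(4 + Q) + 2*Q)
u = 87 (u = 78 + 9 = 87)
d(x(6, 6)) + u*(-42) = (√(4 + 1) + 2*1) + 87*(-42) = (√5 + 2) - 3654 = (2 + √5) - 3654 = -3652 + √5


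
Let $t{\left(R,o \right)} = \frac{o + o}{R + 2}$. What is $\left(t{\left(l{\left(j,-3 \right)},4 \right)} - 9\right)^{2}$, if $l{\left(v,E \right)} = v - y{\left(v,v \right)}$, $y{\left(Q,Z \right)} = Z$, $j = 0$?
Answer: $25$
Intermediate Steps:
$l{\left(v,E \right)} = 0$ ($l{\left(v,E \right)} = v - v = 0$)
$t{\left(R,o \right)} = \frac{2 o}{2 + R}$
$\left(t{\left(l{\left(j,-3 \right)},4 \right)} - 9\right)^{2} = \left(2 \cdot 4 \frac{1}{2 + 0} - 9\right)^{2} = \left(2 \cdot 4 \cdot \frac{1}{2} - 9\right)^{2} = \left(4 - 9\right)^{2} = \left(-5\right)^{2} = 25$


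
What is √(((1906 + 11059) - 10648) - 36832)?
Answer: 3*I*√3835 ≈ 185.78*I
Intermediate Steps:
√(((1906 + 11059) - 10648) - 36832) = √((12965 - 10648) - 36832) = √(2317 - 36832) = √(-34515) = 3*I*√3835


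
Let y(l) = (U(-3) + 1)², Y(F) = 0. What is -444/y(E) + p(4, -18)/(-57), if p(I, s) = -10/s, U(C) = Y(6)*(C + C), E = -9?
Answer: -227777/513 ≈ -444.01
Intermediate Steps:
U(C) = 0 (U(C) = 0*(C + C) = 0*(2*C) = 0)
y(l) = 1 (y(l) = (0 + 1)² = 1² = 1)
-444/y(E) + p(4, -18)/(-57) = -444/1 - 10/(-18)/(-57) = -444*1 - 10*(-1/18)*(-1/57) = -444 + (5/9)*(-1/57) = -444 - 5/513 = -227777/513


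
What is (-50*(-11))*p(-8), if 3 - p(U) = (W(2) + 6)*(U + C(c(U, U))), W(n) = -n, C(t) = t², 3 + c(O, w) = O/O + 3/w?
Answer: 54725/8 ≈ 6840.6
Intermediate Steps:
c(O, w) = -2 + 3/w (c(O, w) = -3 + (O/O + 3/w) = -3 + (1 + 3/w) = -2 + 3/w)
p(U) = 3 - 4*U - 4*(-2 + 3/U)² (p(U) = 3 - (-1*2 + 6)*(U + (-2 + 3/U)²) = 3 - (-2 + 6)*(U + (-2 + 3/U)²) = 3 - 4*(U + (-2 + 3/U)²) = 3 - (4*U + 4*(-2 + 3/U)²) = 3 + (-4*U - 4*(-2 + 3/U)²) = 3 - 4*U - 4*(-2 + 3/U)²)
(-50*(-11))*p(-8) = (-50*(-11))*(-13 - 36/(-8)² - 4*(-8) + 48/(-8)) = 550*(-13 - 36*1/64 + 32 + 48*(-⅛)) = 550*(-13 - 9/16 + 32 - 6) = 550*(199/16) = 54725/8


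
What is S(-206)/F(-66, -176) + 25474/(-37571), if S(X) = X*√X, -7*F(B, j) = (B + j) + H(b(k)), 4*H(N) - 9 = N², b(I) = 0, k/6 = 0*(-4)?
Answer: -25474/37571 - 824*I*√206/137 ≈ -0.67802 - 86.326*I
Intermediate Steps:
k = 0 (k = 6*(0*(-4)) = 6*0 = 0)
H(N) = 9/4 + N²/4
F(B, j) = -9/28 - B/7 - j/7 (F(B, j) = -((B + j) + (9/4 + (¼)*0²))/7 = -((B + j) + (9/4 + (¼)*0))/7 = -((B + j) + (9/4 + 0))/7 = -((B + j) + 9/4)/7 = -(9/4 + B + j)/7 = -9/28 - B/7 - j/7)
S(X) = X^(3/2)
S(-206)/F(-66, -176) + 25474/(-37571) = (-206)^(3/2)/(-9/28 - ⅐*(-66) - ⅐*(-176)) + 25474/(-37571) = (-206*I*√206)/(-9/28 + 66/7 + 176/7) + 25474*(-1/37571) = (-206*I*√206)/(137/4) - 25474/37571 = -206*I*√206*(4/137) - 25474/37571 = -824*I*√206/137 - 25474/37571 = -25474/37571 - 824*I*√206/137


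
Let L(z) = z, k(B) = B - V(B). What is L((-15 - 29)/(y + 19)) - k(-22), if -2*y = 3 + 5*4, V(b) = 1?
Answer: 257/15 ≈ 17.133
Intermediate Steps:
y = -23/2 (y = -(3 + 5*4)/2 = -(3 + 20)/2 = -½*23 = -23/2 ≈ -11.500)
k(B) = -1 + B (k(B) = B - 1*1 = B - 1 = -1 + B)
L((-15 - 29)/(y + 19)) - k(-22) = (-15 - 29)/(-23/2 + 19) - (-1 - 22) = -44/15/2 - 1*(-23) = -44*2/15 + 23 = -88/15 + 23 = 257/15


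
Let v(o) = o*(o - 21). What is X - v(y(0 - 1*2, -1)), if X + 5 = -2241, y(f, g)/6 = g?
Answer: -2408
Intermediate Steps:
y(f, g) = 6*g
X = -2246 (X = -5 - 2241 = -2246)
v(o) = o*(-21 + o)
X - v(y(0 - 1*2, -1)) = -2246 - 6*(-1)*(-21 + 6*(-1)) = -2246 - (-6)*(-21 - 6) = -2246 - (-6)*(-27) = -2246 - 1*162 = -2246 - 162 = -2408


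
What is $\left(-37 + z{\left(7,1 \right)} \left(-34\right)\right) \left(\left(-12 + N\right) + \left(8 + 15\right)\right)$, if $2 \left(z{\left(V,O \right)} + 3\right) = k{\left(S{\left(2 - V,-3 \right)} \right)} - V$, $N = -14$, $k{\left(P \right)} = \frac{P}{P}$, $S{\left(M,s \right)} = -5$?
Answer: $-501$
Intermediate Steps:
$k{\left(P \right)} = 1$
$z{\left(V,O \right)} = - \frac{5}{2} - \frac{V}{2}$ ($z{\left(V,O \right)} = -3 + \frac{1 - V}{2} = -3 - \left(- \frac{1}{2} + \frac{V}{2}\right) = - \frac{5}{2} - \frac{V}{2}$)
$\left(-37 + z{\left(7,1 \right)} \left(-34\right)\right) \left(\left(-12 + N\right) + \left(8 + 15\right)\right) = \left(-37 + \left(- \frac{5}{2} - \frac{7}{2}\right) \left(-34\right)\right) \left(\left(-12 - 14\right) + \left(8 + 15\right)\right) = \left(-37 + \left(- \frac{5}{2} - \frac{7}{2}\right) \left(-34\right)\right) \left(-26 + 23\right) = \left(-37 - -204\right) \left(-3\right) = \left(-37 + 204\right) \left(-3\right) = 167 \left(-3\right) = -501$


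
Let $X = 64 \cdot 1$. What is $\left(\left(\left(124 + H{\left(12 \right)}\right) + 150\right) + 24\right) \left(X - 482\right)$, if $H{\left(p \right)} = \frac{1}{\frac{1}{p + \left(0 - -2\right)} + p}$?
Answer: $- \frac{21057168}{169} \approx -1.246 \cdot 10^{5}$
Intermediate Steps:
$X = 64$
$H{\left(p \right)} = \frac{1}{p + \frac{1}{2 + p}}$ ($H{\left(p \right)} = \frac{1}{\frac{1}{p + \left(0 + 2\right)} + p} = \frac{1}{\frac{1}{p + 2} + p} = \frac{1}{\frac{1}{2 + p} + p} = \frac{1}{p + \frac{1}{2 + p}}$)
$\left(\left(\left(124 + H{\left(12 \right)}\right) + 150\right) + 24\right) \left(X - 482\right) = \left(\left(\left(124 + \frac{2 + 12}{1 + 12^{2} + 2 \cdot 12}\right) + 150\right) + 24\right) \left(64 - 482\right) = \left(\left(\left(124 + \frac{1}{1 + 144 + 24} \cdot 14\right) + 150\right) + 24\right) \left(-418\right) = \left(\left(\left(124 + \frac{1}{169} \cdot 14\right) + 150\right) + 24\right) \left(-418\right) = \left(\left(\left(124 + \frac{14}{169}\right) + 150\right) + 24\right) \left(-418\right) = \left(\left(\frac{20970}{169} + 150\right) + 24\right) \left(-418\right) = \left(\frac{46320}{169} + 24\right) \left(-418\right) = \frac{50376}{169} \left(-418\right) = - \frac{21057168}{169}$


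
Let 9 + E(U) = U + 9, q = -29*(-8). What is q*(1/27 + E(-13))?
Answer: -81200/27 ≈ -3007.4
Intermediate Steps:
q = 232
E(U) = U (E(U) = -9 + (U + 9) = -9 + (9 + U) = U)
q*(1/27 + E(-13)) = 232*(1/27 - 13) = 232*(-350/27) = -81200/27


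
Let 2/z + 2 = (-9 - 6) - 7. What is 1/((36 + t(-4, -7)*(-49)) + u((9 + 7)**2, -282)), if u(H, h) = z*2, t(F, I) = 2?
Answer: -6/373 ≈ -0.016086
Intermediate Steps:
z = -1/12 (z = 2/(-2 + ((-9 - 6) - 7)) = 2/(-2 + (-15 - 7)) = 2/(-2 - 22) = 2/(-24) = 2*(-1/24) = -1/12 ≈ -0.083333)
u(H, h) = -1/6 (u(H, h) = -1/12*2 = -1/6)
1/((36 + t(-4, -7)*(-49)) + u((9 + 7)**2, -282)) = 1/((36 + 2*(-49)) - 1/6) = 1/((36 - 98) - 1/6) = 1/(-62 - 1/6) = 1/(-373/6) = -6/373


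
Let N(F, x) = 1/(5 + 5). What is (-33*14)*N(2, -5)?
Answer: -231/5 ≈ -46.200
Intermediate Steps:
N(F, x) = ⅒ (N(F, x) = 1/10 = ⅒)
(-33*14)*N(2, -5) = -33*14*(⅒) = -462*⅒ = -231/5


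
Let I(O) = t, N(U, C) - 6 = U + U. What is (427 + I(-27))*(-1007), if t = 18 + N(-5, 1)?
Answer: -444087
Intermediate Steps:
N(U, C) = 6 + 2*U (N(U, C) = 6 + (U + U) = 6 + 2*U)
t = 14 (t = 18 + (6 + 2*(-5)) = 18 + (6 - 10) = 18 - 4 = 14)
I(O) = 14
(427 + I(-27))*(-1007) = (427 + 14)*(-1007) = 441*(-1007) = -444087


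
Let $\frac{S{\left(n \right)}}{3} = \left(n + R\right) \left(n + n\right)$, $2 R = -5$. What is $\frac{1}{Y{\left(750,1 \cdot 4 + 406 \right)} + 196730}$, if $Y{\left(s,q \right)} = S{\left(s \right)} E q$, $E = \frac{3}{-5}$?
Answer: $- \frac{1}{827285770} \approx -1.2088 \cdot 10^{-9}$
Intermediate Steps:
$R = - \frac{5}{2}$ ($R = \frac{1}{2} \left(-5\right) = - \frac{5}{2} \approx -2.5$)
$E = - \frac{3}{5}$ ($E = 3 \left(- \frac{1}{5}\right) = - \frac{3}{5} \approx -0.6$)
$S{\left(n \right)} = 6 n \left(- \frac{5}{2} + n\right)$ ($S{\left(n \right)} = 3 \left(n - \frac{5}{2}\right) \left(n + n\right) = 3 \left(- \frac{5}{2} + n\right) 2 n = 3 \cdot 2 n \left(- \frac{5}{2} + n\right) = 6 n \left(- \frac{5}{2} + n\right)$)
$Y{\left(s,q \right)} = - \frac{9 q s \left(-5 + 2 s\right)}{5}$ ($Y{\left(s,q \right)} = 3 s \left(-5 + 2 s\right) \left(- \frac{3 q}{5}\right) = - \frac{9 q s \left(-5 + 2 s\right)}{5}$)
$\frac{1}{Y{\left(750,1 \cdot 4 + 406 \right)} + 196730} = \frac{1}{\frac{9}{5} \left(1 \cdot 4 + 406\right) 750 \left(5 - 1500\right) + 196730} = \frac{1}{\frac{9}{5} \left(4 + 406\right) 750 \left(5 - 1500\right) + 196730} = \frac{1}{\frac{9}{5} \cdot 410 \cdot 750 \left(-1495\right) + 196730} = \frac{1}{-827482500 + 196730} = \frac{1}{-827285770} = - \frac{1}{827285770}$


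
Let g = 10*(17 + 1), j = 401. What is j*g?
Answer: 72180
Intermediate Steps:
g = 180 (g = 10*18 = 180)
j*g = 401*180 = 72180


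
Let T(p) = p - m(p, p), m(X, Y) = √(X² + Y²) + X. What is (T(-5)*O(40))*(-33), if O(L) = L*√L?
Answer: 26400*√5 ≈ 59032.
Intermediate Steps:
m(X, Y) = X + √(X² + Y²)
T(p) = -√2*√(p²) (T(p) = p - (p + √(p² + p²)) = p - (p + √(2*p²)) = p - (p + √2*√(p²)) = p + (-p - √2*√(p²)) = -√2*√(p²))
O(L) = L^(3/2)
(T(-5)*O(40))*(-33) = ((-√2*√((-5)²))*40^(3/2))*(-33) = ((-√2*√25)*(80*√10))*(-33) = ((-1*√2*5)*(80*√10))*(-33) = ((-5*√2)*(80*√10))*(-33) = -800*√5*(-33) = 26400*√5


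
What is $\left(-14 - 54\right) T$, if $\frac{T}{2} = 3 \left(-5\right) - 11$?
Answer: $3536$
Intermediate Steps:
$T = -52$ ($T = 2 \left(3 \left(-5\right) - 11\right) = 2 \left(-15 - 11\right) = 2 \left(-26\right) = -52$)
$\left(-14 - 54\right) T = \left(-14 - 54\right) \left(-52\right) = \left(-68\right) \left(-52\right) = 3536$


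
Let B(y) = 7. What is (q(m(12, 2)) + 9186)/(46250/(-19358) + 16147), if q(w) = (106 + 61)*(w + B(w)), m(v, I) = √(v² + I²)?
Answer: 100226045/156263688 + 1616393*√37/78131844 ≈ 0.76723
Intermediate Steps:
m(v, I) = √(I² + v²)
q(w) = 1169 + 167*w (q(w) = (106 + 61)*(w + 7) = 167*(7 + w) = 1169 + 167*w)
(q(m(12, 2)) + 9186)/(46250/(-19358) + 16147) = ((1169 + 167*√(2² + 12²)) + 9186)/(46250/(-19358) + 16147) = ((1169 + 167*√(4 + 144)) + 9186)/(46250*(-1/19358) + 16147) = ((1169 + 167*√148) + 9186)/(-23125/9679 + 16147) = ((1169 + 167*(2*√37)) + 9186)/(156263688/9679) = ((1169 + 334*√37) + 9186)*(9679/156263688) = (10355 + 334*√37)*(9679/156263688) = 100226045/156263688 + 1616393*√37/78131844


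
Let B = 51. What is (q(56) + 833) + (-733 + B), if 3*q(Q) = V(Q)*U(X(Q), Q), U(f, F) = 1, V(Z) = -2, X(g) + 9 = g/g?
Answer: 451/3 ≈ 150.33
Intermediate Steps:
X(g) = -8 (X(g) = -9 + g/g = -9 + 1 = -8)
q(Q) = -2/3 (q(Q) = (-2*1)/3 = (1/3)*(-2) = -2/3)
(q(56) + 833) + (-733 + B) = (-2/3 + 833) + (-733 + 51) = 2497/3 - 682 = 451/3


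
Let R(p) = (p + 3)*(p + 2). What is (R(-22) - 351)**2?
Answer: 841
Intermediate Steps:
R(p) = (2 + p)*(3 + p) (R(p) = (3 + p)*(2 + p) = (2 + p)*(3 + p))
(R(-22) - 351)**2 = ((6 + (-22)**2 + 5*(-22)) - 351)**2 = ((6 + 484 - 110) - 351)**2 = (380 - 351)**2 = 29**2 = 841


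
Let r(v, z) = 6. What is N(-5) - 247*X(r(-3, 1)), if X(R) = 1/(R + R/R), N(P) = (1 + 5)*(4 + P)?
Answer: -289/7 ≈ -41.286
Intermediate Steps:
N(P) = 24 + 6*P (N(P) = 6*(4 + P) = 24 + 6*P)
X(R) = 1/(1 + R) (X(R) = 1/(R + 1) = 1/(1 + R))
N(-5) - 247*X(r(-3, 1)) = (24 + 6*(-5)) - 247/(1 + 6) = (24 - 30) - 247/7 = -6 - 247*1/7 = -6 - 247/7 = -289/7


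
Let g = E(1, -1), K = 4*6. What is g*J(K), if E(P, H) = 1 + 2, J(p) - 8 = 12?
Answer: 60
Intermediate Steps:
K = 24
J(p) = 20 (J(p) = 8 + 12 = 20)
E(P, H) = 3
g = 3
g*J(K) = 3*20 = 60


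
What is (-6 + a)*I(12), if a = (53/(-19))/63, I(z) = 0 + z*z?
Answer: -115760/133 ≈ -870.38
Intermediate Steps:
I(z) = z**2 (I(z) = 0 + z**2 = z**2)
a = -53/1197 (a = (53*(-1/19))*(1/63) = -53/19*1/63 = -53/1197 ≈ -0.044277)
(-6 + a)*I(12) = (-6 - 53/1197)*12**2 = -7235/1197*144 = -115760/133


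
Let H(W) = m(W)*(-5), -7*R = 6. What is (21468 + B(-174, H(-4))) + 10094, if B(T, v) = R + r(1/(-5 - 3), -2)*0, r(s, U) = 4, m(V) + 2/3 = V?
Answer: 220928/7 ≈ 31561.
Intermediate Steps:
R = -6/7 (R = -1/7*6 = -6/7 ≈ -0.85714)
m(V) = -2/3 + V
H(W) = 10/3 - 5*W (H(W) = (-2/3 + W)*(-5) = 10/3 - 5*W)
B(T, v) = -6/7 (B(T, v) = -6/7 + 4*0 = -6/7 + 0 = -6/7)
(21468 + B(-174, H(-4))) + 10094 = (21468 - 6/7) + 10094 = 150270/7 + 10094 = 220928/7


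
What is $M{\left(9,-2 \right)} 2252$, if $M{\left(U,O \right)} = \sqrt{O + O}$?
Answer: $4504 i \approx 4504.0 i$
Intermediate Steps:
$M{\left(U,O \right)} = \sqrt{2} \sqrt{O}$ ($M{\left(U,O \right)} = \sqrt{2 O} = \sqrt{2} \sqrt{O}$)
$M{\left(9,-2 \right)} 2252 = \sqrt{2} \sqrt{-2} \cdot 2252 = \sqrt{2} i \sqrt{2} \cdot 2252 = 2 i 2252 = 4504 i$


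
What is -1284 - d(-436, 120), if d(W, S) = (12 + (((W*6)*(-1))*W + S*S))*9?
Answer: 10134192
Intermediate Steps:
d(W, S) = 108 - 54*W**2 + 9*S**2 (d(W, S) = (12 + (((6*W)*(-1))*W + S**2))*9 = (12 + ((-6*W)*W + S**2))*9 = (12 + (-6*W**2 + S**2))*9 = (12 + (S**2 - 6*W**2))*9 = (12 + S**2 - 6*W**2)*9 = 108 - 54*W**2 + 9*S**2)
-1284 - d(-436, 120) = -1284 - (108 - 54*(-436)**2 + 9*120**2) = -1284 - (108 - 54*190096 + 9*14400) = -1284 - (108 - 10265184 + 129600) = -1284 - 1*(-10135476) = -1284 + 10135476 = 10134192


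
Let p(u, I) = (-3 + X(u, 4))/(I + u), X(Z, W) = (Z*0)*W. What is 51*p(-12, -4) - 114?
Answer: -1671/16 ≈ -104.44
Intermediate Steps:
X(Z, W) = 0 (X(Z, W) = 0*W = 0)
p(u, I) = -3/(I + u) (p(u, I) = (-3 + 0)/(I + u) = -3/(I + u))
51*p(-12, -4) - 114 = 51*(-3/(-4 - 12)) - 114 = 51*(-3/(-16)) - 114 = 51*(-3*(-1/16)) - 114 = 51*(3/16) - 114 = 153/16 - 114 = -1671/16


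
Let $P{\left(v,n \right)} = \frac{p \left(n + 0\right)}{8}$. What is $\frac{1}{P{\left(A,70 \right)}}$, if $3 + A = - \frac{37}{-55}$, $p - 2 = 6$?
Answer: $\frac{1}{70} \approx 0.014286$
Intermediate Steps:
$p = 8$ ($p = 2 + 6 = 8$)
$A = - \frac{128}{55}$ ($A = -3 - \frac{37}{-55} = -3 - - \frac{37}{55} = -3 + \frac{37}{55} = - \frac{128}{55} \approx -2.3273$)
$P{\left(v,n \right)} = n$ ($P{\left(v,n \right)} = \frac{8 \left(n + 0\right)}{8} = 8 n \frac{1}{8} = n$)
$\frac{1}{P{\left(A,70 \right)}} = \frac{1}{70}$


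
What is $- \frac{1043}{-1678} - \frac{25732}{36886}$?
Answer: $- \frac{2353099}{30947354} \approx -0.076035$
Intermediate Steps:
$- \frac{1043}{-1678} - \frac{25732}{36886} = \left(-1043\right) \left(- \frac{1}{1678}\right) - \frac{12866}{18443} = \frac{1043}{1678} - \frac{12866}{18443} = - \frac{2353099}{30947354}$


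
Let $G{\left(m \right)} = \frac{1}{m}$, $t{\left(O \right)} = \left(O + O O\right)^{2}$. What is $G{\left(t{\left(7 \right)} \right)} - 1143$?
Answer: $- \frac{3584447}{3136} \approx -1143.0$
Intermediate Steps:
$t{\left(O \right)} = \left(O + O^{2}\right)^{2}$
$G{\left(t{\left(7 \right)} \right)} - 1143 = \frac{1}{7^{2} \left(1 + 7\right)^{2}} - 1143 = \frac{1}{49 \cdot 8^{2}} - 1143 = \frac{1}{49 \cdot 64} - 1143 = \frac{1}{3136} - 1143 = - \frac{3584447}{3136}$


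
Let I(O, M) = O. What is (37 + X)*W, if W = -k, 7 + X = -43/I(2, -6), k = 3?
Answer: -51/2 ≈ -25.500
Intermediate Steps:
X = -57/2 (X = -7 - 43/2 = -57/2 ≈ -28.500)
W = -3 (W = -1*3 = -3)
(37 + X)*W = (37 - 57/2)*(-3) = (17/2)*(-3) = -51/2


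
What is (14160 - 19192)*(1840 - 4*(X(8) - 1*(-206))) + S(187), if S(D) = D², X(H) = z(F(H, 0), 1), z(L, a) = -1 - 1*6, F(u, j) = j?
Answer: -5218439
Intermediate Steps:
z(L, a) = -7 (z(L, a) = -1 - 6 = -7)
X(H) = -7
(14160 - 19192)*(1840 - 4*(X(8) - 1*(-206))) + S(187) = (14160 - 19192)*(1840 - 4*(-7 - 1*(-206))) + 187² = -5032*(1840 - 4*(-7 + 206)) + 34969 = -5032*(1840 - 4*199) + 34969 = -5032*(1840 - 796) + 34969 = -5032*1044 + 34969 = -5253408 + 34969 = -5218439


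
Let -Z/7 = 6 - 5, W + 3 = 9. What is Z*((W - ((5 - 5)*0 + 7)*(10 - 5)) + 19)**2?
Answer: -700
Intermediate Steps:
W = 6 (W = -3 + 9 = 6)
Z = -7 (Z = -7*(6 - 5) = -7*1 = -7)
Z*((W - ((5 - 5)*0 + 7)*(10 - 5)) + 19)**2 = -7*((6 - ((5 - 5)*0 + 7)*(10 - 5)) + 19)**2 = -7*((6 - (0*0 + 7)*5) + 19)**2 = -7*((6 - (0 + 7)*5) + 19)**2 = -7*((6 - 7*5) + 19)**2 = -7*((6 - 1*35) + 19)**2 = -7*((6 - 35) + 19)**2 = -7*(-29 + 19)**2 = -7*(-10)**2 = -7*100 = -700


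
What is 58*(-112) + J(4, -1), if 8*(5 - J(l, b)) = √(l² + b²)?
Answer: -6491 - √17/8 ≈ -6491.5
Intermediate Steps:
J(l, b) = 5 - √(b² + l²)/8 (J(l, b) = 5 - √(l² + b²)/8 = 5 - √(b² + l²)/8)
58*(-112) + J(4, -1) = 58*(-112) + (5 - √((-1)² + 4²)/8) = -6496 + (5 - √(1 + 16)/8) = -6496 + (5 - √17/8) = -6491 - √17/8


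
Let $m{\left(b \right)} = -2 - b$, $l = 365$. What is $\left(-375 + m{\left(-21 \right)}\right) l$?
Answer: $-129940$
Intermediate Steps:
$\left(-375 + m{\left(-21 \right)}\right) l = \left(-375 - -19\right) 365 = \left(-375 + \left(-2 + 21\right)\right) 365 = \left(-375 + 19\right) 365 = \left(-356\right) 365 = -129940$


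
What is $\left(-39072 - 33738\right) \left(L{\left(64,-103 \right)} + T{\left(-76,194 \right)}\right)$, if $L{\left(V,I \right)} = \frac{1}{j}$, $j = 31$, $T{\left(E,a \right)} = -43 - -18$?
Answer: $\frac{56354940}{31} \approx 1.8179 \cdot 10^{6}$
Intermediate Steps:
$T{\left(E,a \right)} = -25$ ($T{\left(E,a \right)} = -43 + 18 = -25$)
$L{\left(V,I \right)} = \frac{1}{31}$
$\left(-39072 - 33738\right) \left(L{\left(64,-103 \right)} + T{\left(-76,194 \right)}\right) = \left(-39072 - 33738\right) \left(\frac{1}{31} - 25\right) = \left(-72810\right) \left(- \frac{774}{31}\right) = \frac{56354940}{31}$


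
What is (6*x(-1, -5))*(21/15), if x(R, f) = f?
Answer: -42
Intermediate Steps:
(6*x(-1, -5))*(21/15) = (6*(-5))*(21/15) = -630/15 = -30*7/5 = -42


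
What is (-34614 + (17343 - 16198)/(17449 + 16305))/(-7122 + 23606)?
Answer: -1168359811/556400936 ≈ -2.0999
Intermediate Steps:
(-34614 + (17343 - 16198)/(17449 + 16305))/(-7122 + 23606) = (-34614 + 1145/33754)/16484 = (-34614 + 1145*(1/33754))*(1/16484) = (-34614 + 1145/33754)*(1/16484) = -1168359811/33754*1/16484 = -1168359811/556400936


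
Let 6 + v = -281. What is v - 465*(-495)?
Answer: 229888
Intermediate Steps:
v = -287 (v = -6 - 281 = -287)
v - 465*(-495) = -287 - 465*(-495) = -287 + 230175 = 229888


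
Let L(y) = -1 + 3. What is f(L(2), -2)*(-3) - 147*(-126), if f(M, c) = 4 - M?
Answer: 18516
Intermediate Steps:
L(y) = 2
f(L(2), -2)*(-3) - 147*(-126) = (4 - 1*2)*(-3) - 147*(-126) = (4 - 2)*(-3) + 18522 = 2*(-3) + 18522 = -6 + 18522 = 18516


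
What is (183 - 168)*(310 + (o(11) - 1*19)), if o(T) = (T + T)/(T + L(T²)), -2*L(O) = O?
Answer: 13075/3 ≈ 4358.3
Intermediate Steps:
L(O) = -O/2
o(T) = 2*T/(T - T²/2) (o(T) = (T + T)/(T - T²/2) = (2*T)/(T - T²/2) = 2*T/(T - T²/2))
(183 - 168)*(310 + (o(11) - 1*19)) = (183 - 168)*(310 + (-4/(-2 + 11) - 1*19)) = 15*(310 + (-4/9 - 19)) = 15*(310 - 175/9) = 15*(2615/9) = 13075/3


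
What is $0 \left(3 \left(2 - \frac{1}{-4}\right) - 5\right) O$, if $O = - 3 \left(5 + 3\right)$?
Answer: $0$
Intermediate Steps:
$O = -24$ ($O = \left(-3\right) 8 = -24$)
$0 \left(3 \left(2 - \frac{1}{-4}\right) - 5\right) O = 0 \left(3 \left(2 - \frac{1}{-4}\right) - 5\right) \left(-24\right) = 0 \left(3 \left(2 - - \frac{1}{4}\right) - 5\right) \left(-24\right) = 0 \left(3 \left(2 + \frac{1}{4}\right) - 5\right) \left(-24\right) = 0 \left(3 \cdot \frac{9}{4} - 5\right) \left(-24\right) = 0 \left(\frac{27}{4} - 5\right) \left(-24\right) = 0 \cdot \frac{7}{4} \left(-24\right) = 0 \left(-24\right) = 0$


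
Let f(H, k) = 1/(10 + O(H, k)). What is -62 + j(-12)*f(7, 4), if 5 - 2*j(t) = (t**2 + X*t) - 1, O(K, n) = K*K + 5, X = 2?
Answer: -4025/64 ≈ -62.891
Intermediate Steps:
O(K, n) = 5 + K**2 (O(K, n) = K**2 + 5 = 5 + K**2)
j(t) = 3 - t - t**2/2 (j(t) = 5/2 - ((t**2 + 2*t) - 1)/2 = 5/2 - (-1 + t**2 + 2*t)/2 = 5/2 + (1/2 - t - t**2/2) = 3 - t - t**2/2)
f(H, k) = 1/(15 + H**2) (f(H, k) = 1/(10 + (5 + H**2)) = 1/(15 + H**2))
-62 + j(-12)*f(7, 4) = -62 + (3 - 1*(-12) - 1/2*(-12)**2)/(15 + 7**2) = -62 + (3 + 12 - 1/2*144)/(15 + 49) = -62 + (3 + 12 - 72)/64 = -62 - 57*1/64 = -62 - 57/64 = -4025/64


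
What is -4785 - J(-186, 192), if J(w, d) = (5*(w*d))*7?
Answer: 1245135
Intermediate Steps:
J(w, d) = 35*d*w (J(w, d) = (5*(d*w))*7 = (5*d*w)*7 = 35*d*w)
-4785 - J(-186, 192) = -4785 - 35*192*(-186) = -4785 - 1*(-1249920) = -4785 + 1249920 = 1245135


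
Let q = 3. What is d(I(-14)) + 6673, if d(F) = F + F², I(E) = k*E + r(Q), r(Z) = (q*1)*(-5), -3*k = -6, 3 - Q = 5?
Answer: 8479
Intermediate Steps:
Q = -2 (Q = 3 - 1*5 = 3 - 5 = -2)
k = 2 (k = -⅓*(-6) = 2)
r(Z) = -15 (r(Z) = (3*1)*(-5) = 3*(-5) = -15)
I(E) = -15 + 2*E (I(E) = 2*E - 15 = -15 + 2*E)
d(I(-14)) + 6673 = (-15 + 2*(-14))*(1 + (-15 + 2*(-14))) + 6673 = (-15 - 28)*(1 + (-15 - 28)) + 6673 = -43*(1 - 43) + 6673 = -43*(-42) + 6673 = 1806 + 6673 = 8479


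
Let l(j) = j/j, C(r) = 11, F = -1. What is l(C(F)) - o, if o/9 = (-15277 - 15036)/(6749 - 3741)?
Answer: 275825/3008 ≈ 91.697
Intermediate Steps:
l(j) = 1
o = -272817/3008 (o = 9*((-15277 - 15036)/(6749 - 3741)) = 9*(-30313/3008) = -272817/3008 ≈ -90.697)
l(C(F)) - o = 1 - 1*(-272817/3008) = 1 + 272817/3008 = 275825/3008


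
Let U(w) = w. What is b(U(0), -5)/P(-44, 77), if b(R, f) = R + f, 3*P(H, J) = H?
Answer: 15/44 ≈ 0.34091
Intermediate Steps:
P(H, J) = H/3
b(U(0), -5)/P(-44, 77) = (0 - 5)/(((⅓)*(-44))) = -5/(-44/3) = -5*(-3/44) = 15/44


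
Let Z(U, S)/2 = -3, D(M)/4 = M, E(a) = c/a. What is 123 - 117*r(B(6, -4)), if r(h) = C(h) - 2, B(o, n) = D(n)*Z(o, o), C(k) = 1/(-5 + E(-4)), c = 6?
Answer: 375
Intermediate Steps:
E(a) = 6/a
D(M) = 4*M
Z(U, S) = -6 (Z(U, S) = 2*(-3) = -6)
C(k) = -2/13 (C(k) = 1/(-5 + 6/(-4)) = 1/(-5 + 6*(-1/4)) = 1/(-5 - 3/2) = 1/(-13/2) = -2/13)
B(o, n) = -24*n (B(o, n) = (4*n)*(-6) = -24*n)
r(h) = -28/13 (r(h) = -2/13 - 2 = -28/13)
123 - 117*r(B(6, -4)) = 123 - 117*(-28/13) = 123 + 252 = 375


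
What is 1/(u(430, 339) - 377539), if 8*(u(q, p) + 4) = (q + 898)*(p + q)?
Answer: -1/249889 ≈ -4.0018e-6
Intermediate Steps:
u(q, p) = -4 + (898 + q)*(p + q)/8 (u(q, p) = -4 + ((q + 898)*(p + q))/8 = -4 + ((898 + q)*(p + q))/8 = -4 + (898 + q)*(p + q)/8)
1/(u(430, 339) - 377539) = 1/((-4 + (⅛)*430² + (449/4)*339 + (449/4)*430 + (⅛)*339*430) - 377539) = 1/((-4 + (⅛)*184900 + 152211/4 + 96535/2 + 72885/4) - 377539) = 1/((-4 + 46225/2 + 152211/4 + 96535/2 + 72885/4) - 377539) = 1/(127650 - 377539) = 1/(-249889) = -1/249889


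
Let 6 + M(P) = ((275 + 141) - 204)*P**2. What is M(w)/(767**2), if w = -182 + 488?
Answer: 19850826/588289 ≈ 33.743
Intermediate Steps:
w = 306
M(P) = -6 + 212*P**2 (M(P) = -6 + ((275 + 141) - 204)*P**2 = -6 + (416 - 204)*P**2 = -6 + 212*P**2)
M(w)/(767**2) = (-6 + 212*306**2)/(767**2) = (-6 + 212*93636)/588289 = (-6 + 19850832)*(1/588289) = 19850826*(1/588289) = 19850826/588289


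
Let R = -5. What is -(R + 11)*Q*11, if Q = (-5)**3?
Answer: 8250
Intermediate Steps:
Q = -125
-(R + 11)*Q*11 = -(-5 + 11)*(-125)*11 = -6*(-125)*11 = -(-750)*11 = -1*(-8250) = 8250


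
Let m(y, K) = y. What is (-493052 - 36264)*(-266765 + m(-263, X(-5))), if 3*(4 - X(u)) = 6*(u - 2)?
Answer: 141342192848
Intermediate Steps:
X(u) = 8 - 2*u (X(u) = 4 - 2*(u - 2) = 4 - 2*(-2 + u) = 4 - (-12 + 6*u)/3 = 4 + (4 - 2*u) = 8 - 2*u)
(-493052 - 36264)*(-266765 + m(-263, X(-5))) = (-493052 - 36264)*(-266765 - 263) = -529316*(-267028) = 141342192848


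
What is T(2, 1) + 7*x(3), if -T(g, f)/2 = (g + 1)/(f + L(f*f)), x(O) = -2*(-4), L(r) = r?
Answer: 53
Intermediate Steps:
x(O) = 8
T(g, f) = -2*(1 + g)/(f + f**2) (T(g, f) = -2*(g + 1)/(f + f*f) = -2*(1 + g)/(f + f**2))
T(2, 1) + 7*x(3) = 2*(-1 - 1*2)/(1*(1 + 1)) + 7*8 = 2*1*(-1 - 2)/2 + 56 = 2*1*(1/2)*(-3) + 56 = -3 + 56 = 53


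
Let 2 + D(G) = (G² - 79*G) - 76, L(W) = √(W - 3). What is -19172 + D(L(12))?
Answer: -19478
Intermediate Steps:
L(W) = √(-3 + W)
D(G) = -78 + G² - 79*G (D(G) = -2 + ((G² - 79*G) - 76) = -2 + (-76 + G² - 79*G) = -78 + G² - 79*G)
-19172 + D(L(12)) = -19172 + (-78 + (√(-3 + 12))² - 79*√(-3 + 12)) = -19172 + (-78 + (√9)² - 79*√9) = -19172 + (-78 + 3² - 79*3) = -19172 + (-78 + 9 - 237) = -19172 - 306 = -19478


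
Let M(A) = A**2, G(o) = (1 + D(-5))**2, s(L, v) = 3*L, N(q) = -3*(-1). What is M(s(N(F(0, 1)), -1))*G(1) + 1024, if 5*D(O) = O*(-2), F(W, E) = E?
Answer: 1753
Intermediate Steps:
N(q) = 3
D(O) = -2*O/5 (D(O) = (O*(-2))/5 = (-2*O)/5 = -2*O/5)
G(o) = 9 (G(o) = (1 - 2/5*(-5))**2 = (1 + 2)**2 = 3**2 = 9)
M(s(N(F(0, 1)), -1))*G(1) + 1024 = (3*3)**2*9 + 1024 = 9**2*9 + 1024 = 81*9 + 1024 = 729 + 1024 = 1753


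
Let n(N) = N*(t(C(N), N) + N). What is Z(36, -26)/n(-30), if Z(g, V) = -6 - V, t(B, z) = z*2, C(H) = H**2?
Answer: 1/135 ≈ 0.0074074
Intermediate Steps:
t(B, z) = 2*z
n(N) = 3*N**2 (n(N) = N*(2*N + N) = N*(3*N) = 3*N**2)
Z(36, -26)/n(-30) = (-6 - 1*(-26))/((3*(-30)**2)) = (-6 + 26)/((3*900)) = 20/2700 = 20*(1/2700) = 1/135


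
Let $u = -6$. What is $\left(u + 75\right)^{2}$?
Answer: $4761$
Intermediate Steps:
$\left(u + 75\right)^{2} = \left(-6 + 75\right)^{2} = 69^{2} = 4761$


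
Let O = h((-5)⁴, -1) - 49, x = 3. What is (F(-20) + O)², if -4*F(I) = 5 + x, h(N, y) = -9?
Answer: 3600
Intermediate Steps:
O = -58 (O = -9 - 49 = -58)
F(I) = -2 (F(I) = -(5 + 3)/4 = -¼*8 = -2)
(F(-20) + O)² = (-2 - 58)² = (-60)² = 3600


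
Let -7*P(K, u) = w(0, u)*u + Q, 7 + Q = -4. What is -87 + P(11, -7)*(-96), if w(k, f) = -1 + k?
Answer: -993/7 ≈ -141.86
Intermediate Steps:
Q = -11 (Q = -7 - 4 = -11)
P(K, u) = 11/7 + u/7 (P(K, u) = -((-1 + 0)*u - 11)/7 = -(-u - 11)/7 = -(-11 - u)/7 = 11/7 + u/7)
-87 + P(11, -7)*(-96) = -87 + (11/7 + (1/7)*(-7))*(-96) = -87 + (11/7 - 1)*(-96) = -87 + (4/7)*(-96) = -87 - 384/7 = -993/7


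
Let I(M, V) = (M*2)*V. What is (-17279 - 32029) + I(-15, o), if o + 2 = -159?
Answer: -44478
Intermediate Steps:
o = -161 (o = -2 - 159 = -161)
I(M, V) = 2*M*V (I(M, V) = (2*M)*V = 2*M*V)
(-17279 - 32029) + I(-15, o) = (-17279 - 32029) + 2*(-15)*(-161) = -49308 + 4830 = -44478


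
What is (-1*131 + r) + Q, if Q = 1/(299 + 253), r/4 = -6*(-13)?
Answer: 99913/552 ≈ 181.00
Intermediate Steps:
r = 312 (r = 4*(-6*(-13)) = 4*78 = 312)
Q = 1/552 ≈ 0.0018116
(-1*131 + r) + Q = (-1*131 + 312) + 1/552 = (-131 + 312) + 1/552 = 181 + 1/552 = 99913/552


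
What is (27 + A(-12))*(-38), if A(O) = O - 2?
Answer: -494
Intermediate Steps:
A(O) = -2 + O
(27 + A(-12))*(-38) = (27 + (-2 - 12))*(-38) = (27 - 14)*(-38) = 13*(-38) = -494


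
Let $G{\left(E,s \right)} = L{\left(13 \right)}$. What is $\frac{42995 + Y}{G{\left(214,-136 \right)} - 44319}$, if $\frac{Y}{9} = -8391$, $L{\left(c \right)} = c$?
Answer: $\frac{16262}{22153} \approx 0.73408$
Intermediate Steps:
$G{\left(E,s \right)} = 13$
$Y = -75519$ ($Y = 9 \left(-8391\right) = -75519$)
$\frac{42995 + Y}{G{\left(214,-136 \right)} - 44319} = \frac{42995 - 75519}{13 - 44319} = - \frac{32524}{-44306} = \left(-32524\right) \left(- \frac{1}{44306}\right) = \frac{16262}{22153}$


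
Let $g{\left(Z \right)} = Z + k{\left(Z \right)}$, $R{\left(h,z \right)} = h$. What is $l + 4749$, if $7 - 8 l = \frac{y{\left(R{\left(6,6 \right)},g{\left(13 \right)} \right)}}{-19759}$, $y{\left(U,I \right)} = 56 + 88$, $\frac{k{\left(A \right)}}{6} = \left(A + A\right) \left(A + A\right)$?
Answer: $\frac{750822385}{158072} \approx 4749.9$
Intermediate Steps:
$k{\left(A \right)} = 24 A^{2}$ ($k{\left(A \right)} = 6 \left(A + A\right) \left(A + A\right) = 6 \cdot 2 A 2 A = 6 \cdot 4 A^{2} = 24 A^{2}$)
$g{\left(Z \right)} = Z + 24 Z^{2}$
$y{\left(U,I \right)} = 144$
$l = \frac{138457}{158072}$ ($l = \frac{7}{8} - \frac{144 \frac{1}{-19759}}{8} = \frac{7}{8} - \frac{144 \left(- \frac{1}{19759}\right)}{8} = \frac{7}{8} - - \frac{18}{19759} = \frac{7}{8} + \frac{18}{19759} = \frac{138457}{158072} \approx 0.87591$)
$l + 4749 = \frac{138457}{158072} + 4749 = \frac{750822385}{158072}$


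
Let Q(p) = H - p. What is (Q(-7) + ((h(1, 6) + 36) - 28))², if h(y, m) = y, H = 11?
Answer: 729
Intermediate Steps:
Q(p) = 11 - p
(Q(-7) + ((h(1, 6) + 36) - 28))² = ((11 - 1*(-7)) + ((1 + 36) - 28))² = ((11 + 7) + (37 - 28))² = (18 + 9)² = 27² = 729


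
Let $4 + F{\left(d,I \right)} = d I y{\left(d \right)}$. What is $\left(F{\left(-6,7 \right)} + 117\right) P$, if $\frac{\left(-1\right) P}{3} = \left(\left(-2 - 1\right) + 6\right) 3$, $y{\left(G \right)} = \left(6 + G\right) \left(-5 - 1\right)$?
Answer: $-3051$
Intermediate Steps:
$y{\left(G \right)} = -36 - 6 G$ ($y{\left(G \right)} = \left(6 + G\right) \left(-6\right) = -36 - 6 G$)
$F{\left(d,I \right)} = -4 + I d \left(-36 - 6 d\right)$ ($F{\left(d,I \right)} = -4 + d I \left(-36 - 6 d\right) = -4 + I d \left(-36 - 6 d\right)$)
$P = -27$ ($P = - 3 \left(\left(-2 - 1\right) + 6\right) 3 = - 3 \left(-3 + 6\right) 3 = - 3 \cdot 3 \cdot 3 = \left(-3\right) 9 = -27$)
$\left(F{\left(-6,7 \right)} + 117\right) P = \left(\left(-4 - 42 \left(-6\right) \left(6 - 6\right)\right) + 117\right) \left(-27\right) = \left(\left(-4 - 42 \left(-6\right) 0\right) + 117\right) \left(-27\right) = \left(\left(-4 + 0\right) + 117\right) \left(-27\right) = \left(-4 + 117\right) \left(-27\right) = 113 \left(-27\right) = -3051$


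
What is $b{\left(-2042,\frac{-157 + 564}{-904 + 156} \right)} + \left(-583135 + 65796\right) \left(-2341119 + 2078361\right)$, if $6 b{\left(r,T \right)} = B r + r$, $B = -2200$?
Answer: $135935709355$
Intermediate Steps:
$b{\left(r,T \right)} = - \frac{733 r}{2}$ ($b{\left(r,T \right)} = \frac{- 2200 r + r}{6} = \frac{\left(-2199\right) r}{6} = - \frac{733 r}{2}$)
$b{\left(-2042,\frac{-157 + 564}{-904 + 156} \right)} + \left(-583135 + 65796\right) \left(-2341119 + 2078361\right) = \left(- \frac{733}{2}\right) \left(-2042\right) + \left(-583135 + 65796\right) \left(-2341119 + 2078361\right) = 748393 - -135934960962 = 748393 + 135934960962 = 135935709355$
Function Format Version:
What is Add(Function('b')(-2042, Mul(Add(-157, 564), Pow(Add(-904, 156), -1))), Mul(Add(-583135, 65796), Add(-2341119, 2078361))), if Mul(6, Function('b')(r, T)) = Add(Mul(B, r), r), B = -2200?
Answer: 135935709355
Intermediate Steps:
Function('b')(r, T) = Mul(Rational(-733, 2), r) (Function('b')(r, T) = Mul(Rational(1, 6), Add(Mul(-2200, r), r)) = Mul(Rational(1, 6), Mul(-2199, r)) = Mul(Rational(-733, 2), r))
Add(Function('b')(-2042, Mul(Add(-157, 564), Pow(Add(-904, 156), -1))), Mul(Add(-583135, 65796), Add(-2341119, 2078361))) = Add(Mul(Rational(-733, 2), -2042), Mul(Add(-583135, 65796), Add(-2341119, 2078361))) = Add(748393, Mul(-517339, -262758)) = Add(748393, 135934960962) = 135935709355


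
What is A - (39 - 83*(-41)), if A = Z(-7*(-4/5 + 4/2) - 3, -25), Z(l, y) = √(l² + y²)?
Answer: -3442 + √18874/5 ≈ -3414.5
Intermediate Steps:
A = √18874/5 (A = √((-7*(-4/5 + 4/2) - 3)² + (-25)²) = √((-7*(-4*⅕ + 4*(½)) - 3)² + 625) = √((-7*(-⅘ + 2) - 3)² + 625) = √((-7*6/5 - 3)² + 625) = √((-42/5 - 3)² + 625) = √((-57/5)² + 625) = √(3249/25 + 625) = √(18874/25) = √18874/5 ≈ 27.477)
A - (39 - 83*(-41)) = √18874/5 - (39 - 83*(-41)) = √18874/5 - (39 + 3403) = √18874/5 - 1*3442 = √18874/5 - 3442 = -3442 + √18874/5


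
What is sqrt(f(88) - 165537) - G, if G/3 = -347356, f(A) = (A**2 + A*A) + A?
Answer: 1042068 + I*sqrt(149961) ≈ 1.0421e+6 + 387.25*I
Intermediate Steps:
f(A) = A + 2*A**2 (f(A) = (A**2 + A**2) + A = 2*A**2 + A = A + 2*A**2)
G = -1042068 (G = 3*(-347356) = -1042068)
sqrt(f(88) - 165537) - G = sqrt(88*(1 + 2*88) - 165537) - 1*(-1042068) = sqrt(88*(1 + 176) - 165537) + 1042068 = sqrt(88*177 - 165537) + 1042068 = sqrt(15576 - 165537) + 1042068 = sqrt(-149961) + 1042068 = I*sqrt(149961) + 1042068 = 1042068 + I*sqrt(149961)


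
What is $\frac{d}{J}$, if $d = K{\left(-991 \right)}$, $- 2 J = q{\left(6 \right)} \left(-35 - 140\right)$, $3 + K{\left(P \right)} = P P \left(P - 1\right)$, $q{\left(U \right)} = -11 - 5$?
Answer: $\frac{194844871}{280} \approx 6.9587 \cdot 10^{5}$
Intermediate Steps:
$q{\left(U \right)} = -16$ ($q{\left(U \right)} = -11 - 5 = -16$)
$K{\left(P \right)} = -3 + P^{2} \left(-1 + P\right)$ ($K{\left(P \right)} = -3 + P P \left(P - 1\right) = -3 + P^{2} \left(-1 + P\right)$)
$J = -1400$ ($J = - \frac{\left(-16\right) \left(-35 - 140\right)}{2} = - \frac{\left(-16\right) \left(-175\right)}{2} = \left(- \frac{1}{2}\right) 2800 = -1400$)
$d = -974224355$ ($d = -3 + \left(-991\right)^{3} - \left(-991\right)^{2} = -3 - 973242271 - 982081 = -974224355$)
$\frac{d}{J} = - \frac{974224355}{-1400} = \left(-974224355\right) \left(- \frac{1}{1400}\right) = \frac{194844871}{280}$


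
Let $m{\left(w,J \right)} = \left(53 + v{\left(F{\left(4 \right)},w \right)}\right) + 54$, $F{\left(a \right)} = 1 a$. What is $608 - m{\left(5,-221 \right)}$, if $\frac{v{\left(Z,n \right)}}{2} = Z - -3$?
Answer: $487$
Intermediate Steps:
$F{\left(a \right)} = a$
$v{\left(Z,n \right)} = 6 + 2 Z$ ($v{\left(Z,n \right)} = 2 \left(Z - -3\right) = 2 \left(Z + 3\right) = 2 \left(3 + Z\right) = 6 + 2 Z$)
$m{\left(w,J \right)} = 121$ ($m{\left(w,J \right)} = \left(53 + \left(6 + 2 \cdot 4\right)\right) + 54 = \left(53 + \left(6 + 8\right)\right) + 54 = \left(53 + 14\right) + 54 = 67 + 54 = 121$)
$608 - m{\left(5,-221 \right)} = 608 - 121 = 487$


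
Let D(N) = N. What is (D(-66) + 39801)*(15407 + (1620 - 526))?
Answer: 655667235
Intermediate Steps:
(D(-66) + 39801)*(15407 + (1620 - 526)) = (-66 + 39801)*(15407 + (1620 - 526)) = 39735*(15407 + 1094) = 39735*16501 = 655667235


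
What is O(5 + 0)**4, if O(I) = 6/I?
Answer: 1296/625 ≈ 2.0736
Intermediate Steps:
O(5 + 0)**4 = (6/(5 + 0))**4 = (6/5)**4 = 1296/625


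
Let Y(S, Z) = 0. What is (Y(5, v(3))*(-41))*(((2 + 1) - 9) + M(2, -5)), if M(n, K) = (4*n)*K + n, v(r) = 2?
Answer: 0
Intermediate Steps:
M(n, K) = n + 4*K*n (M(n, K) = 4*K*n + n = n + 4*K*n)
(Y(5, v(3))*(-41))*(((2 + 1) - 9) + M(2, -5)) = (0*(-41))*(((2 + 1) - 9) + 2*(1 + 4*(-5))) = 0*((3 - 9) + 2*(1 - 20)) = 0*(-6 + 2*(-19)) = 0*(-6 - 38) = 0*(-44) = 0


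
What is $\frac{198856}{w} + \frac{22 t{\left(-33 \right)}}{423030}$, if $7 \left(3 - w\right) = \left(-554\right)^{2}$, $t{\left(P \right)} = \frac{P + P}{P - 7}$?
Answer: $- \frac{392562156981}{86550527900} \approx -4.5356$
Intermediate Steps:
$t{\left(P \right)} = \frac{2 P}{-7 + P}$
$w = - \frac{306895}{7}$ ($w = 3 - \frac{\left(-554\right)^{2}}{7} = 3 - \frac{306916}{7} = - \frac{306895}{7} \approx -43842.0$)
$\frac{198856}{w} + \frac{22 t{\left(-33 \right)}}{423030} = \frac{198856}{- \frac{306895}{7}} + \frac{22 \cdot 2 \left(-33\right) \frac{1}{-7 - 33}}{423030} = 198856 \left(- \frac{7}{306895}\right) + 22 \cdot 2 \left(-33\right) \frac{1}{-40} \cdot \frac{1}{423030} = - \frac{1391992}{306895} + 22 \cdot 2 \left(-33\right) \left(- \frac{1}{40}\right) \frac{1}{423030} = - \frac{1391992}{306895} + 22 \cdot \frac{33}{20} \cdot \frac{1}{423030} = - \frac{1391992}{306895} + \frac{363}{10} \cdot \frac{1}{423030} = - \frac{1391992}{306895} + \frac{121}{1410100} = - \frac{392562156981}{86550527900}$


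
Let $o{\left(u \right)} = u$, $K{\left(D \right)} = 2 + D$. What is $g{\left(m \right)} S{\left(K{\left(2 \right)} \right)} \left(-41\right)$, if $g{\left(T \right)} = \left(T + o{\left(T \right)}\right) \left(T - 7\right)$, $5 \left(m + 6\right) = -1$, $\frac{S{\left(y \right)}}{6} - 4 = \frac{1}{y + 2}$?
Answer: $-167772$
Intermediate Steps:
$S{\left(y \right)} = 24 + \frac{6}{2 + y}$ ($S{\left(y \right)} = 24 + \frac{6}{y + 2} = 24 + \frac{6}{2 + y}$)
$m = - \frac{31}{5}$ ($m = -6 + \frac{1}{5} \left(-1\right) = -6 - \frac{1}{5} = - \frac{31}{5} \approx -6.2$)
$g{\left(T \right)} = 2 T \left(-7 + T\right)$ ($g{\left(T \right)} = \left(T + T\right) \left(T - 7\right) = 2 T \left(T - 7\right) = 2 T \left(-7 + T\right)$)
$g{\left(m \right)} S{\left(K{\left(2 \right)} \right)} \left(-41\right) = 2 \left(- \frac{31}{5}\right) \left(-7 - \frac{31}{5}\right) \frac{6 \left(9 + 4 \left(2 + 2\right)\right)}{2 + \left(2 + 2\right)} \left(-41\right) = 2 \left(- \frac{31}{5}\right) \left(- \frac{66}{5}\right) \frac{6 \left(9 + 4 \cdot 4\right)}{2 + 4} \left(-41\right) = \frac{4092 \frac{6 \left(9 + 16\right)}{6}}{25} \left(-41\right) = \frac{4092 \cdot 6 \cdot \frac{1}{6} \cdot 25}{25} \left(-41\right) = \frac{4092}{25} \cdot 25 \left(-41\right) = 4092 \left(-41\right) = -167772$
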